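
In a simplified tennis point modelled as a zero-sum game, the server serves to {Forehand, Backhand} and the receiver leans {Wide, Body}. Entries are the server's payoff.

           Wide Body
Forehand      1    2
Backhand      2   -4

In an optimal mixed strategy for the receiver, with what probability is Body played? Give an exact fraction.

1/7

Row minima: Forehand → 1, Backhand → -4; maximin = 1.
Column maxima: Wide → 2, Body → 2; minimax = 2.
1 ≠ 2, so there is no saddle point; optimal play is mixed.
Let the server play Forehand with probability p. Expected payoff against Wide: 1p + 2(1−p) = −p + 2; against Body: 2p + (-4)(1−p) = 6p − 4.
Setting these equal: −p + 2 = 6p − 4 ⇒ −7p = -6 ⇒ p = 6/7, and the value is (-1)·(6/7) + 2 = 8/7.
For the receiver: with q = P(Wide), equating Forehand's and Backhand's payoffs gives −q + 2 = 6q − 4 ⇒ q = 6/7.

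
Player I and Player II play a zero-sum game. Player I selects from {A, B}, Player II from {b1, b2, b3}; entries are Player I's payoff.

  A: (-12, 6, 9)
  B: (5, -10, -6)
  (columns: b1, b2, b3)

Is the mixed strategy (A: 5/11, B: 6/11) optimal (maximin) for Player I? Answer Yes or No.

Yes

Against b1 this mix gives (5/11)·(-12) + (6/11)·5 = -30/11.
Against b2 this mix gives (5/11)·6 + (6/11)·(-10) = -30/11.
Against b3 this mix gives (5/11)·9 + (6/11)·(-6) = 9/11.
All of Player II's active replies (b1, b2) yield -30/11, and no column does worse for Player I. The mix makes Player II indifferent and guarantees -30/11, so it is optimal.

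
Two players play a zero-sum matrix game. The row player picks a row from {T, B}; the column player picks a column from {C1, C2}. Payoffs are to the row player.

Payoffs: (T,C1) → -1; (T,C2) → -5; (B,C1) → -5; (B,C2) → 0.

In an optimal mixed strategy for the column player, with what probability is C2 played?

4/9

Row minima: T → -5, B → -5; maximin = -5.
Column maxima: C1 → -1, C2 → 0; minimax = -1.
-5 ≠ -1, so there is no saddle point; optimal play is mixed.
Let the row player play T with probability p. Expected payoff against C1: (-1)p + (-5)(1−p) = 4p − 5; against C2: (-5)p + 0(1−p) = −5p.
Setting these equal: 4p − 5 = −5p ⇒ 9p = 5 ⇒ p = 5/9, and the value is (4)·(5/9) − 5 = -25/9.
For the column player: with q = P(C1), equating T's and B's payoffs gives 4q − 5 = −5q ⇒ q = 5/9.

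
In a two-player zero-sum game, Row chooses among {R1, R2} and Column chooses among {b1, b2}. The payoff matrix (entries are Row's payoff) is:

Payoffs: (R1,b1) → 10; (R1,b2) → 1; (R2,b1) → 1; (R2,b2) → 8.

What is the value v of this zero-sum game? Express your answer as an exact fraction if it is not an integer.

Row minima: R1 → 1, R2 → 1; maximin = 1.
Column maxima: b1 → 10, b2 → 8; minimax = 8.
1 ≠ 8, so there is no saddle point; optimal play is mixed.
Let Row play R1 with probability p. Expected payoff against b1: 10p + 1(1−p) = 9p + 1; against b2: 1p + 8(1−p) = −7p + 8.
Setting these equal: 9p + 1 = −7p + 8 ⇒ 16p = 7 ⇒ p = 7/16, and the value is (9)·(7/16) + 1 = 79/16.
For Column: with q = P(b1), equating R1's and R2's payoffs gives 9q + 1 = −7q + 8 ⇒ q = 7/16.

79/16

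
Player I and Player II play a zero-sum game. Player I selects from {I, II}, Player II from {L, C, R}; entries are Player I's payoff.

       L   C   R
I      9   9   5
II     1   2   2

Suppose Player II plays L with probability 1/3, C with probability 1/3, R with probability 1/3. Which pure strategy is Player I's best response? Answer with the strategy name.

Expected payoff of I: (1/3)·9 + (1/3)·9 + (1/3)·5 = 23/3.
Expected payoff of II: (1/3)·1 + (1/3)·2 + (1/3)·2 = 5/3.
The largest is 23/3, so Player I's best response is I.

I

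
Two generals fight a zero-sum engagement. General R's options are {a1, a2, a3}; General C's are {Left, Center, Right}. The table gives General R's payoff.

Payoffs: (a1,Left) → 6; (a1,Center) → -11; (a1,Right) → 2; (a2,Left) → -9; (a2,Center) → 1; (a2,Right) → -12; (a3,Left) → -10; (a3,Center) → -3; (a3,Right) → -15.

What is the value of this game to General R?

-5

Row minima: a1 → -11, a2 → -12, a3 → -15; maximin = -11.
Column maxima: Left → 6, Center → 1, Right → 2; minimax = 1.
-11 ≠ 1, so there is no saddle point; optimal play is mixed.
a3 is strictly dominated by a2, so General R never plays it.
Left is strictly dominated by Right (it gives General R strictly more in every row), so General C never plays it.
On the remaining 2×2 (a1, a2 vs Center, Right):
Let General R play a1 with probability p. Expected payoff against Center: (-11)p + 1(1−p) = −12p + 1; against Right: 2p + (-12)(1−p) = 14p − 12.
Setting these equal: −12p + 1 = 14p − 12 ⇒ −26p = -13 ⇒ p = 1/2, and the value is (-12)·(1/2) + 1 = -5.
For General C: with q = P(Center), equating a1's and a2's payoffs gives −13q + 2 = 13q − 12 ⇒ q = 7/13.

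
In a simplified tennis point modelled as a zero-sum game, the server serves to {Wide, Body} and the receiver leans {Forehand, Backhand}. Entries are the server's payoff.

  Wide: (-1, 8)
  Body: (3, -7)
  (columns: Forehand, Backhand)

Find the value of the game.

Row minima: Wide → -1, Body → -7; maximin = -1.
Column maxima: Forehand → 3, Backhand → 8; minimax = 3.
-1 ≠ 3, so there is no saddle point; optimal play is mixed.
Let the server play Wide with probability p. Expected payoff against Forehand: (-1)p + 3(1−p) = −4p + 3; against Backhand: 8p + (-7)(1−p) = 15p − 7.
Setting these equal: −4p + 3 = 15p − 7 ⇒ −19p = -10 ⇒ p = 10/19, and the value is (-4)·(10/19) + 3 = 17/19.
For the receiver: with q = P(Forehand), equating Wide's and Body's payoffs gives −9q + 8 = 10q − 7 ⇒ q = 15/19.

17/19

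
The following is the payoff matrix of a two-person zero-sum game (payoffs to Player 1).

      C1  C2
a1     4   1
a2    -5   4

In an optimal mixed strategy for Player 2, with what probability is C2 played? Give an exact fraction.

Row minima: a1 → 1, a2 → -5; maximin = 1.
Column maxima: C1 → 4, C2 → 4; minimax = 4.
1 ≠ 4, so there is no saddle point; optimal play is mixed.
Let Player 1 play a1 with probability p. Expected payoff against C1: 4p + (-5)(1−p) = 9p − 5; against C2: 1p + 4(1−p) = −3p + 4.
Setting these equal: 9p − 5 = −3p + 4 ⇒ 12p = 9 ⇒ p = 3/4, and the value is (9)·(3/4) − 5 = 7/4.
For Player 2: with q = P(C1), equating a1's and a2's payoffs gives 3q + 1 = −9q + 4 ⇒ q = 1/4.

3/4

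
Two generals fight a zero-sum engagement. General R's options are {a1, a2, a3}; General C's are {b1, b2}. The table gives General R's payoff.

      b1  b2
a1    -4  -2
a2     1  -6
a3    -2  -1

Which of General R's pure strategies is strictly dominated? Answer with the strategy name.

a3 gives a strictly higher payoff than a1 against every column: -2 > -4, -1 > -2.
So a1 is strictly dominated and General R never plays it.

a1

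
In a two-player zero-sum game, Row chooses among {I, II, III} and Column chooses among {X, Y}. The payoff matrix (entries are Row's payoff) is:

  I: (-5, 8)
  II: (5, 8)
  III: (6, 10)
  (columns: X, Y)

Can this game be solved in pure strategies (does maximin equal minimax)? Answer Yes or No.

Row minima: I → -5, II → 5, III → 6; maximin = 6.
Column maxima: X → 6, Y → 10; minimax = 6.
maximin = minimax = 6, so a saddle point exists.

Yes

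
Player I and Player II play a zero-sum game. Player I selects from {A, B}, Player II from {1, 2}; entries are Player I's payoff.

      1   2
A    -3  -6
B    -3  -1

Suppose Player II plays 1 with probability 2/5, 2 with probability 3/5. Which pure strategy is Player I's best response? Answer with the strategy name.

Expected payoff of A: (2/5)·(-3) + (3/5)·(-6) = -24/5.
Expected payoff of B: (2/5)·(-3) + (3/5)·(-1) = -9/5.
The largest is -9/5, so Player I's best response is B.

B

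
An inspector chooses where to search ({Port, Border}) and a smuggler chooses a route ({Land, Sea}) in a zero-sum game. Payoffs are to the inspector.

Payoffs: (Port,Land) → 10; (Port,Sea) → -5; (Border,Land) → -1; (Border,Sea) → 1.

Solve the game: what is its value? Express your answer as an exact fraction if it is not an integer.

Row minima: Port → -5, Border → -1; maximin = -1.
Column maxima: Land → 10, Sea → 1; minimax = 1.
-1 ≠ 1, so there is no saddle point; optimal play is mixed.
Let the inspector play Port with probability p. Expected payoff against Land: 10p + (-1)(1−p) = 11p − 1; against Sea: (-5)p + 1(1−p) = −6p + 1.
Setting these equal: 11p − 1 = −6p + 1 ⇒ 17p = 2 ⇒ p = 2/17, and the value is (11)·(2/17) − 1 = 5/17.
For the smuggler: with q = P(Land), equating Port's and Border's payoffs gives 15q − 5 = −2q + 1 ⇒ q = 6/17.

5/17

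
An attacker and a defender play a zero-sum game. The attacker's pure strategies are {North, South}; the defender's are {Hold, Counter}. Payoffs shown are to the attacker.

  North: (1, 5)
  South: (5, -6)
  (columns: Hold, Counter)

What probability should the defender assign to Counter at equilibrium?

4/15

Row minima: North → 1, South → -6; maximin = 1.
Column maxima: Hold → 5, Counter → 5; minimax = 5.
1 ≠ 5, so there is no saddle point; optimal play is mixed.
Let the attacker play North with probability p. Expected payoff against Hold: 1p + 5(1−p) = −4p + 5; against Counter: 5p + (-6)(1−p) = 11p − 6.
Setting these equal: −4p + 5 = 11p − 6 ⇒ −15p = -11 ⇒ p = 11/15, and the value is (-4)·(11/15) + 5 = 31/15.
For the defender: with q = P(Hold), equating North's and South's payoffs gives −4q + 5 = 11q − 6 ⇒ q = 11/15.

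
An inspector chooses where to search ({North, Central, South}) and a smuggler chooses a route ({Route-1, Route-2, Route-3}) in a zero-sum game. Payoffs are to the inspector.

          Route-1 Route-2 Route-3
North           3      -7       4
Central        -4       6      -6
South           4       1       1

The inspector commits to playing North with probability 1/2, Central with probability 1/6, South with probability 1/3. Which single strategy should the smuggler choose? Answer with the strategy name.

Route-2

If the smuggler plays Route-1, the inspector's expected payoff is (1/2)·3 + (1/6)·(-4) + (1/3)·4 = 13/6.
If the smuggler plays Route-2, the inspector's expected payoff is (1/2)·(-7) + (1/6)·6 + (1/3)·1 = -13/6.
If the smuggler plays Route-3, the inspector's expected payoff is (1/2)·4 + (1/6)·(-6) + (1/3)·1 = 4/3.
The smuggler minimizes the inspector's payoff; the smallest is -13/6, so the best response is Route-2.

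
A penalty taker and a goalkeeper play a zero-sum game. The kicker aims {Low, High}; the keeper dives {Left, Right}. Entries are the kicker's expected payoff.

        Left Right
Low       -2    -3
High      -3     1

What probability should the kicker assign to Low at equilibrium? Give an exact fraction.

4/5

Row minima: Low → -3, High → -3; maximin = -3.
Column maxima: Left → -2, Right → 1; minimax = -2.
-3 ≠ -2, so there is no saddle point; optimal play is mixed.
Let the kicker play Low with probability p. Expected payoff against Left: (-2)p + (-3)(1−p) = p − 3; against Right: (-3)p + 1(1−p) = −4p + 1.
Setting these equal: p − 3 = −4p + 1 ⇒ 5p = 4 ⇒ p = 4/5, and the value is (1)·(4/5) − 3 = -11/5.
For the keeper: with q = P(Left), equating Low's and High's payoffs gives q − 3 = −4q + 1 ⇒ q = 4/5.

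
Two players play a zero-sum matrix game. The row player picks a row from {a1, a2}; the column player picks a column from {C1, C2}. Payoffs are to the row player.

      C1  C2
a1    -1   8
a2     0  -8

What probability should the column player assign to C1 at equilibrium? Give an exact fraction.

Row minima: a1 → -1, a2 → -8; maximin = -1.
Column maxima: C1 → 0, C2 → 8; minimax = 0.
-1 ≠ 0, so there is no saddle point; optimal play is mixed.
Let the row player play a1 with probability p. Expected payoff against C1: (-1)p + 0(1−p) = −p; against C2: 8p + (-8)(1−p) = 16p − 8.
Setting these equal: −p = 16p − 8 ⇒ −17p = -8 ⇒ p = 8/17, and the value is (-1)·(8/17) = -8/17.
For the column player: with q = P(C1), equating a1's and a2's payoffs gives −9q + 8 = 8q − 8 ⇒ q = 16/17.

16/17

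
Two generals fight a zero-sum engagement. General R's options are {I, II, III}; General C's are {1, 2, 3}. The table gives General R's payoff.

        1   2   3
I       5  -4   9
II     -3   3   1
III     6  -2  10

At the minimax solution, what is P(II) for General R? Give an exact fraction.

Row minima: I → -4, II → -3, III → -2; maximin = -2.
Column maxima: 1 → 6, 2 → 3, 3 → 10; minimax = 3.
-2 ≠ 3, so there is no saddle point; optimal play is mixed.
I is strictly dominated by III, so General R never plays it.
3 is strictly dominated by 1 (it gives General R strictly more in every row), so General C never plays it.
On the remaining 2×2 (II, III vs 1, 2):
Let General R play II with probability p. Expected payoff against 1: (-3)p + 6(1−p) = −9p + 6; against 2: 3p + (-2)(1−p) = 5p − 2.
Setting these equal: −9p + 6 = 5p − 2 ⇒ −14p = -8 ⇒ p = 4/7, and the value is (-9)·(4/7) + 6 = 6/7.
For General C: with q = P(1), equating II's and III's payoffs gives −6q + 3 = 8q − 2 ⇒ q = 5/14.

4/7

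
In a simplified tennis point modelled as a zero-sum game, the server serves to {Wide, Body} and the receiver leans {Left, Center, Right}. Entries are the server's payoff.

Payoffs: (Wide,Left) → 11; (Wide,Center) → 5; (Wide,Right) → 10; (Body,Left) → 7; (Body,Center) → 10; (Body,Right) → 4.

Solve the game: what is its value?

80/11

Row minima: Wide → 5, Body → 4; maximin = 5.
Column maxima: Left → 11, Center → 10, Right → 10; minimax = 10.
5 ≠ 10, so there is no saddle point; optimal play is mixed.
Left is strictly dominated by Right (it gives the server strictly more in every row), so the receiver never plays it.
On the remaining 2×2 (Wide, Body vs Center, Right):
Let the server play Wide with probability p. Expected payoff against Center: 5p + 10(1−p) = −5p + 10; against Right: 10p + 4(1−p) = 6p + 4.
Setting these equal: −5p + 10 = 6p + 4 ⇒ −11p = -6 ⇒ p = 6/11, and the value is (-5)·(6/11) + 10 = 80/11.
For the receiver: with q = P(Center), equating Wide's and Body's payoffs gives −5q + 10 = 6q + 4 ⇒ q = 6/11.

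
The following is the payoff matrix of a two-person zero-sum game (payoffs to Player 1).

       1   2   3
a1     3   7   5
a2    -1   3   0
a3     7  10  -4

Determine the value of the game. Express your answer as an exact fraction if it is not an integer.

Row minima: a1 → 3, a2 → -1, a3 → -4; maximin = 3.
Column maxima: 1 → 7, 2 → 10, 3 → 5; minimax = 5.
3 ≠ 5, so there is no saddle point; optimal play is mixed.
a2 is strictly dominated by a1, so Player 1 never plays it.
2 is strictly dominated by 1 (it gives Player 1 strictly more in every row), so Player 2 never plays it.
On the remaining 2×2 (a1, a3 vs 1, 3):
Let Player 1 play a1 with probability p. Expected payoff against 1: 3p + 7(1−p) = −4p + 7; against 3: 5p + (-4)(1−p) = 9p − 4.
Setting these equal: −4p + 7 = 9p − 4 ⇒ −13p = -11 ⇒ p = 11/13, and the value is (-4)·(11/13) + 7 = 47/13.
For Player 2: with q = P(1), equating a1's and a3's payoffs gives −2q + 5 = 11q − 4 ⇒ q = 9/13.

47/13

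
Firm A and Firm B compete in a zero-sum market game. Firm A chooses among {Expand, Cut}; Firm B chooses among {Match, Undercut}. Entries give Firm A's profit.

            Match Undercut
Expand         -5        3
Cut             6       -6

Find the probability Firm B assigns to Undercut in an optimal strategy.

Row minima: Expand → -5, Cut → -6; maximin = -5.
Column maxima: Match → 6, Undercut → 3; minimax = 3.
-5 ≠ 3, so there is no saddle point; optimal play is mixed.
Let Firm A play Expand with probability p. Expected payoff against Match: (-5)p + 6(1−p) = −11p + 6; against Undercut: 3p + (-6)(1−p) = 9p − 6.
Setting these equal: −11p + 6 = 9p − 6 ⇒ −20p = -12 ⇒ p = 3/5, and the value is (-11)·(3/5) + 6 = -3/5.
For Firm B: with q = P(Match), equating Expand's and Cut's payoffs gives −8q + 3 = 12q − 6 ⇒ q = 9/20.

11/20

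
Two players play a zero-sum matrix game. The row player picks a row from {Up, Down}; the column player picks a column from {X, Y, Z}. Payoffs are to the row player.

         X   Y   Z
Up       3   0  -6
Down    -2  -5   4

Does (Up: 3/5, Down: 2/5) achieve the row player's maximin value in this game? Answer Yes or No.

Against X this mix gives (3/5)·3 + (2/5)·(-2) = 1.
Against Y this mix gives (3/5)·0 + (2/5)·(-5) = -2.
Against Z this mix gives (3/5)·(-6) + (2/5)·4 = -2.
All of the column player's active replies (Y, Z) yield -2, and no column does worse for the row player. The mix makes the column player indifferent and guarantees -2, so it is optimal.

Yes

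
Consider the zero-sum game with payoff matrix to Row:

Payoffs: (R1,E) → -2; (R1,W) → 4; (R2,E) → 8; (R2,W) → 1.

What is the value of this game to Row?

Row minima: R1 → -2, R2 → 1; maximin = 1.
Column maxima: E → 8, W → 4; minimax = 4.
1 ≠ 4, so there is no saddle point; optimal play is mixed.
Let Row play R1 with probability p. Expected payoff against E: (-2)p + 8(1−p) = −10p + 8; against W: 4p + 1(1−p) = 3p + 1.
Setting these equal: −10p + 8 = 3p + 1 ⇒ −13p = -7 ⇒ p = 7/13, and the value is (-10)·(7/13) + 8 = 34/13.
For Column: with q = P(E), equating R1's and R2's payoffs gives −6q + 4 = 7q + 1 ⇒ q = 3/13.

34/13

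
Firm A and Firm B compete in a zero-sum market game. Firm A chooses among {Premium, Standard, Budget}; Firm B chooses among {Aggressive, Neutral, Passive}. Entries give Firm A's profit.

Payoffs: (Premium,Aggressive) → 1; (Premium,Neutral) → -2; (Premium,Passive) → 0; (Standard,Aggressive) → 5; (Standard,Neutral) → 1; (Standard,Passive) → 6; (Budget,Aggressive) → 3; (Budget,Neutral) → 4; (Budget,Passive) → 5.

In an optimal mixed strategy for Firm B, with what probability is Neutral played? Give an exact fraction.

Row minima: Premium → -2, Standard → 1, Budget → 3; maximin = 3.
Column maxima: Aggressive → 5, Neutral → 4, Passive → 6; minimax = 4.
3 ≠ 4, so there is no saddle point; optimal play is mixed.
Premium is strictly dominated by Standard, so Firm A never plays it.
With Premium eliminated, Passive is strictly dominated by Aggressive (it gives Firm A strictly more in every remaining row), so Firm B never plays it.
On the remaining 2×2 (Standard, Budget vs Aggressive, Neutral):
Let Firm A play Standard with probability p. Expected payoff against Aggressive: 5p + 3(1−p) = 2p + 3; against Neutral: 1p + 4(1−p) = −3p + 4.
Setting these equal: 2p + 3 = −3p + 4 ⇒ 5p = 1 ⇒ p = 1/5, and the value is (2)·(1/5) + 3 = 17/5.
For Firm B: with q = P(Aggressive), equating Standard's and Budget's payoffs gives 4q + 1 = −q + 4 ⇒ q = 3/5.

2/5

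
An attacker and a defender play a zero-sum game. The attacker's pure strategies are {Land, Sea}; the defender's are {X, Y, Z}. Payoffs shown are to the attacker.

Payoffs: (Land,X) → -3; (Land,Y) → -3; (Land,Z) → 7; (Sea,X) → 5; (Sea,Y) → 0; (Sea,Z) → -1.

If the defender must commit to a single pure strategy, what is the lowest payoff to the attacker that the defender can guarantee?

Column maxima: X → 5, Y → 0, Z → 7.
The smallest of these is 0.

0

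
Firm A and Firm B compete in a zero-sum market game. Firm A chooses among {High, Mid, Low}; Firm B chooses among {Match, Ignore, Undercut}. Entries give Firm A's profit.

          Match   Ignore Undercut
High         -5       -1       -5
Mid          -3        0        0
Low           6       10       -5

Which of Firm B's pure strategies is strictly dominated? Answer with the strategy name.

Ignore

Match holds Firm A's payoff strictly below Ignore in every row: -5 < -1, -3 < 0, 6 < 10.
So Ignore is strictly dominated for Firm B.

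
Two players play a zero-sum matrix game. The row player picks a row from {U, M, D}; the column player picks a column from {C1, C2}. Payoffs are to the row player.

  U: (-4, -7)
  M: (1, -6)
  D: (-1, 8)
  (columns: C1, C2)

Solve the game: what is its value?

Row minima: U → -7, M → -6, D → -1; maximin = -1.
Column maxima: C1 → 1, C2 → 8; minimax = 1.
-1 ≠ 1, so there is no saddle point; optimal play is mixed.
U is strictly dominated by M, so the row player never plays it.
On the remaining 2×2 (M, D vs C1, C2):
Let the row player play M with probability p. Expected payoff against C1: 1p + (-1)(1−p) = 2p − 1; against C2: (-6)p + 8(1−p) = −14p + 8.
Setting these equal: 2p − 1 = −14p + 8 ⇒ 16p = 9 ⇒ p = 9/16, and the value is (2)·(9/16) − 1 = 1/8.
For the column player: with q = P(C1), equating M's and D's payoffs gives 7q − 6 = −9q + 8 ⇒ q = 7/8.

1/8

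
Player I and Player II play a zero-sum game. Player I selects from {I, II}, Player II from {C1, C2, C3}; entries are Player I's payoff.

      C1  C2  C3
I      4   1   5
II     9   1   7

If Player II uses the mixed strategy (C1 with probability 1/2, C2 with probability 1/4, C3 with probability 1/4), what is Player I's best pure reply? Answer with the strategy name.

Expected payoff of I: (1/2)·4 + (1/4)·1 + (1/4)·5 = 7/2.
Expected payoff of II: (1/2)·9 + (1/4)·1 + (1/4)·7 = 13/2.
The largest is 13/2, so Player I's best response is II.

II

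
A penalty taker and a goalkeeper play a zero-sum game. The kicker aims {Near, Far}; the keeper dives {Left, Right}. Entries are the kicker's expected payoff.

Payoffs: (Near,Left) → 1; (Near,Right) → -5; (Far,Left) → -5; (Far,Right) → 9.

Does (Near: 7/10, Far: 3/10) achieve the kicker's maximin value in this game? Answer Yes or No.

Yes

Against Left this mix gives (7/10)·1 + (3/10)·(-5) = -4/5.
Against Right this mix gives (7/10)·(-5) + (3/10)·9 = -4/5.
All of the keeper's active replies (Left, Right) yield -4/5, and no column does worse for the kicker. The mix makes the keeper indifferent and guarantees -4/5, so it is optimal.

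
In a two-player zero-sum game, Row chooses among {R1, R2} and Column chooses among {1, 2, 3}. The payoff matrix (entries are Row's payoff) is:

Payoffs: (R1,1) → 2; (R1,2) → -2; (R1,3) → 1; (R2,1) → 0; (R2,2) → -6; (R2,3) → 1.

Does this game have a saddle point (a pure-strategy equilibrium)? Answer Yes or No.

Yes

Row minima: R1 → -2, R2 → -6; maximin = -2.
Column maxima: 1 → 2, 2 → -2, 3 → 1; minimax = -2.
maximin = minimax = -2, so a saddle point exists.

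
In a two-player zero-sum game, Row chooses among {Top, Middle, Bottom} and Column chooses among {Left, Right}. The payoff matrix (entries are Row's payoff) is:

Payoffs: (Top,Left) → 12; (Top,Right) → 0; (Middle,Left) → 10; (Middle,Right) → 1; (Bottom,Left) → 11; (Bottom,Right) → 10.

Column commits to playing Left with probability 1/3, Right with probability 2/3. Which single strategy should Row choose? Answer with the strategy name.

Bottom

Expected payoff of Top: (1/3)·12 + (2/3)·0 = 4.
Expected payoff of Middle: (1/3)·10 + (2/3)·1 = 4.
Expected payoff of Bottom: (1/3)·11 + (2/3)·10 = 31/3.
The largest is 31/3, so Row's best response is Bottom.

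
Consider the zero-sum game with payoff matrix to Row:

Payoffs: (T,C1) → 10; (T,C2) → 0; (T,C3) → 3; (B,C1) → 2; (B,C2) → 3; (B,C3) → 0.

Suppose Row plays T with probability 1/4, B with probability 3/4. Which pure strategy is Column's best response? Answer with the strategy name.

If Column plays C1, Row's expected payoff is (1/4)·10 + (3/4)·2 = 4.
If Column plays C2, Row's expected payoff is (1/4)·0 + (3/4)·3 = 9/4.
If Column plays C3, Row's expected payoff is (1/4)·3 + (3/4)·0 = 3/4.
Column minimizes Row's payoff; the smallest is 3/4, so the best response is C3.

C3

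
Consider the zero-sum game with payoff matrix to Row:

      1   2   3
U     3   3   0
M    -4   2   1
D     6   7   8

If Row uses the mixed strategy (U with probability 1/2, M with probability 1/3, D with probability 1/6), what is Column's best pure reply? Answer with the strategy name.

If Column plays 1, Row's expected payoff is (1/2)·3 + (1/3)·(-4) + (1/6)·6 = 7/6.
If Column plays 2, Row's expected payoff is (1/2)·3 + (1/3)·2 + (1/6)·7 = 10/3.
If Column plays 3, Row's expected payoff is (1/2)·0 + (1/3)·1 + (1/6)·8 = 5/3.
Column minimizes Row's payoff; the smallest is 7/6, so the best response is 1.

1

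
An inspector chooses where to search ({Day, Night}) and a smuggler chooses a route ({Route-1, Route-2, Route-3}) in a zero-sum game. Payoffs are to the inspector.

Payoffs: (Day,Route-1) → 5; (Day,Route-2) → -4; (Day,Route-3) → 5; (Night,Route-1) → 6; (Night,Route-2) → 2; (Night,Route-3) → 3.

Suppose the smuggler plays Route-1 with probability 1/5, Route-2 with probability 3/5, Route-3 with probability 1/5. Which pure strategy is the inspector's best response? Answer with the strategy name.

Night

Expected payoff of Day: (1/5)·5 + (3/5)·(-4) + (1/5)·5 = -2/5.
Expected payoff of Night: (1/5)·6 + (3/5)·2 + (1/5)·3 = 3.
The largest is 3, so the inspector's best response is Night.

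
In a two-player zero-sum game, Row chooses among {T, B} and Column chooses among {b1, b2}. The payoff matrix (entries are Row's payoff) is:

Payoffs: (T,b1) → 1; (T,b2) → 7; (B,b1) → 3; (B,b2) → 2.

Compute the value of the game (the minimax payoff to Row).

Row minima: T → 1, B → 2; maximin = 2.
Column maxima: b1 → 3, b2 → 7; minimax = 3.
2 ≠ 3, so there is no saddle point; optimal play is mixed.
Let Row play T with probability p. Expected payoff against b1: 1p + 3(1−p) = −2p + 3; against b2: 7p + 2(1−p) = 5p + 2.
Setting these equal: −2p + 3 = 5p + 2 ⇒ −7p = -1 ⇒ p = 1/7, and the value is (-2)·(1/7) + 3 = 19/7.
For Column: with q = P(b1), equating T's and B's payoffs gives −6q + 7 = q + 2 ⇒ q = 5/7.

19/7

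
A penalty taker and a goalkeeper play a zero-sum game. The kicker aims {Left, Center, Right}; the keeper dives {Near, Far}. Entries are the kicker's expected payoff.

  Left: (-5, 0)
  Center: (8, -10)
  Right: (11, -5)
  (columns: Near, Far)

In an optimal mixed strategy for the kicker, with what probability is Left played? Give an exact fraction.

Row minima: Left → -5, Center → -10, Right → -5; maximin = -5.
Column maxima: Near → 11, Far → 0; minimax = 0.
-5 ≠ 0, so there is no saddle point; optimal play is mixed.
Center is strictly dominated by Right, so the kicker never plays it.
On the remaining 2×2 (Left, Right vs Near, Far):
Let the kicker play Left with probability p. Expected payoff against Near: (-5)p + 11(1−p) = −16p + 11; against Far: 0p + (-5)(1−p) = 5p − 5.
Setting these equal: −16p + 11 = 5p − 5 ⇒ −21p = -16 ⇒ p = 16/21, and the value is (-16)·(16/21) + 11 = -25/21.
For the keeper: with q = P(Near), equating Left's and Right's payoffs gives −5q = 16q − 5 ⇒ q = 5/21.

16/21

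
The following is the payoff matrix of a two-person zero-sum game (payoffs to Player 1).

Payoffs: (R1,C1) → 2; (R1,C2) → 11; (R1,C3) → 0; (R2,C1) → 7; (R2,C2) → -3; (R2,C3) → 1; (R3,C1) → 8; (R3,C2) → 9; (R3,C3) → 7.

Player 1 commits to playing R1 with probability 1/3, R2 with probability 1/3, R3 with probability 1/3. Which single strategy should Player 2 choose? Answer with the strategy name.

If Player 2 plays C1, Player 1's expected payoff is (1/3)·2 + (1/3)·7 + (1/3)·8 = 17/3.
If Player 2 plays C2, Player 1's expected payoff is (1/3)·11 + (1/3)·(-3) + (1/3)·9 = 17/3.
If Player 2 plays C3, Player 1's expected payoff is (1/3)·0 + (1/3)·1 + (1/3)·7 = 8/3.
Player 2 minimizes Player 1's payoff; the smallest is 8/3, so the best response is C3.

C3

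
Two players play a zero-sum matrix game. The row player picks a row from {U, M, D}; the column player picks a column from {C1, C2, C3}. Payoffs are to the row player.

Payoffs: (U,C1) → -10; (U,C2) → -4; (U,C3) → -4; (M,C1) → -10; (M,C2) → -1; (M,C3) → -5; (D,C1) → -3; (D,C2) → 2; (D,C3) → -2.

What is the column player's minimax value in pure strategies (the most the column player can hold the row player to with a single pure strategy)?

-3

Column maxima: C1 → -3, C2 → 2, C3 → -2.
The smallest of these is -3.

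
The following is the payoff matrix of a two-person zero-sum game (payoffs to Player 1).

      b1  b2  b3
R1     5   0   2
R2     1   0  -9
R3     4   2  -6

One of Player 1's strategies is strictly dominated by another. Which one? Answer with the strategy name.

R2

R3 gives a strictly higher payoff than R2 against every column: 4 > 1, 2 > 0, -6 > -9.
So R2 is strictly dominated and Player 1 never plays it.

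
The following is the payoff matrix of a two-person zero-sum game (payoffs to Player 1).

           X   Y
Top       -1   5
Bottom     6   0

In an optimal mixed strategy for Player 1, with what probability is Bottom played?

1/2

Row minima: Top → -1, Bottom → 0; maximin = 0.
Column maxima: X → 6, Y → 5; minimax = 5.
0 ≠ 5, so there is no saddle point; optimal play is mixed.
Let Player 1 play Top with probability p. Expected payoff against X: (-1)p + 6(1−p) = −7p + 6; against Y: 5p + 0(1−p) = 5p.
Setting these equal: −7p + 6 = 5p ⇒ −12p = -6 ⇒ p = 1/2, and the value is (-7)·(1/2) + 6 = 5/2.
For Player 2: with q = P(X), equating Top's and Bottom's payoffs gives −6q + 5 = 6q ⇒ q = 5/12.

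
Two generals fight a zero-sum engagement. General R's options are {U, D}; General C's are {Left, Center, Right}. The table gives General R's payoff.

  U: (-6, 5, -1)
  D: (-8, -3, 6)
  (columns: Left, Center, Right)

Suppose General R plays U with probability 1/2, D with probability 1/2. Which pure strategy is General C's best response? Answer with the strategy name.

Left

If General C plays Left, General R's expected payoff is (1/2)·(-6) + (1/2)·(-8) = -7.
If General C plays Center, General R's expected payoff is (1/2)·5 + (1/2)·(-3) = 1.
If General C plays Right, General R's expected payoff is (1/2)·(-1) + (1/2)·6 = 5/2.
General C minimizes General R's payoff; the smallest is -7, so the best response is Left.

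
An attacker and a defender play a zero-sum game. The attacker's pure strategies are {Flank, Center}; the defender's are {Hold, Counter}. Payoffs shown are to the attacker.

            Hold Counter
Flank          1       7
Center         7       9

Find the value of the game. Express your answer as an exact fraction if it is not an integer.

Row minima: Flank → 1, Center → 7; maximin = 7.
Column maxima: Hold → 7, Counter → 9; minimax = 7.
Since maximin = minimax = 7, there is a saddle point and the value is 7.

7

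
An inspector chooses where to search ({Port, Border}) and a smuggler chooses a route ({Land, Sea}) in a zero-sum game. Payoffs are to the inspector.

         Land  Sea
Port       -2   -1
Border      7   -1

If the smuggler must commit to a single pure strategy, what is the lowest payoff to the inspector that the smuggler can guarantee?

Column maxima: Land → 7, Sea → -1.
The smallest of these is -1.

-1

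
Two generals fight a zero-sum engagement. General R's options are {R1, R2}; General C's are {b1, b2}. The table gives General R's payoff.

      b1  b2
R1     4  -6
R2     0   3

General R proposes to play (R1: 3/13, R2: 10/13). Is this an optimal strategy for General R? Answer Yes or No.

Yes

Against b1 this mix gives (3/13)·4 + (10/13)·0 = 12/13.
Against b2 this mix gives (3/13)·(-6) + (10/13)·3 = 12/13.
All of General C's active replies (b1, b2) yield 12/13, and no column does worse for General R. The mix makes General C indifferent and guarantees 12/13, so it is optimal.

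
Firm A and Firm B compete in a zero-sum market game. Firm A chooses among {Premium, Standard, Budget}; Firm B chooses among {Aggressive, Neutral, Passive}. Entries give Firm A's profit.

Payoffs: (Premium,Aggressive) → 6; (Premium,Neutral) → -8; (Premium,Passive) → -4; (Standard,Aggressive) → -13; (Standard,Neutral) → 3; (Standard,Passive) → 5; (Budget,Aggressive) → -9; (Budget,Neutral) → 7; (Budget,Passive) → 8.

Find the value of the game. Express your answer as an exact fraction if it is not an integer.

Row minima: Premium → -8, Standard → -13, Budget → -9; maximin = -8.
Column maxima: Aggressive → 6, Neutral → 7, Passive → 8; minimax = 6.
-8 ≠ 6, so there is no saddle point; optimal play is mixed.
Standard is strictly dominated by Budget, so Firm A never plays it.
Passive is strictly dominated by Neutral (it gives Firm A strictly more in every row), so Firm B never plays it.
On the remaining 2×2 (Premium, Budget vs Aggressive, Neutral):
Let Firm A play Premium with probability p. Expected payoff against Aggressive: 6p + (-9)(1−p) = 15p − 9; against Neutral: (-8)p + 7(1−p) = −15p + 7.
Setting these equal: 15p − 9 = −15p + 7 ⇒ 30p = 16 ⇒ p = 8/15, and the value is (15)·(8/15) − 9 = -1.
For Firm B: with q = P(Aggressive), equating Premium's and Budget's payoffs gives 14q − 8 = −16q + 7 ⇒ q = 1/2.

-1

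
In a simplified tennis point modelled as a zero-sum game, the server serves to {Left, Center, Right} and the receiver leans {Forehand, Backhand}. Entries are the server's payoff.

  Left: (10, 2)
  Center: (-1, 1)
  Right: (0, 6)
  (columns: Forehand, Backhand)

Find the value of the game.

30/7

Row minima: Left → 2, Center → -1, Right → 0; maximin = 2.
Column maxima: Forehand → 10, Backhand → 6; minimax = 6.
2 ≠ 6, so there is no saddle point; optimal play is mixed.
Center is strictly dominated by Left, so the server never plays it.
On the remaining 2×2 (Left, Right vs Forehand, Backhand):
Let the server play Left with probability p. Expected payoff against Forehand: 10p + 0(1−p) = 10p; against Backhand: 2p + 6(1−p) = −4p + 6.
Setting these equal: 10p = −4p + 6 ⇒ 14p = 6 ⇒ p = 3/7, and the value is (10)·(3/7) = 30/7.
For the receiver: with q = P(Forehand), equating Left's and Right's payoffs gives 8q + 2 = −6q + 6 ⇒ q = 2/7.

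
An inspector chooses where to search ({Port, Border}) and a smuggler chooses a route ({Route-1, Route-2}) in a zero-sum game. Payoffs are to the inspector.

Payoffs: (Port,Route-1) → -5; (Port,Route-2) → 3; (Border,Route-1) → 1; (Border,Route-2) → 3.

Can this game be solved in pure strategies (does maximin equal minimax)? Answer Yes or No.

Yes

Row minima: Port → -5, Border → 1; maximin = 1.
Column maxima: Route-1 → 1, Route-2 → 3; minimax = 1.
maximin = minimax = 1, so a saddle point exists.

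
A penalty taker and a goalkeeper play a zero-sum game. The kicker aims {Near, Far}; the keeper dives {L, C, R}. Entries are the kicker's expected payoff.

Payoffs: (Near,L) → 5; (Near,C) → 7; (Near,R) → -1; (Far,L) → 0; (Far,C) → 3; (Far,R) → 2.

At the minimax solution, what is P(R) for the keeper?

Row minima: Near → -1, Far → 0; maximin = 0.
Column maxima: L → 5, C → 7, R → 2; minimax = 2.
0 ≠ 2, so there is no saddle point; optimal play is mixed.
C is strictly dominated by L (it gives the kicker strictly more in every row), so the keeper never plays it.
On the remaining 2×2 (Near, Far vs L, R):
Let the kicker play Near with probability p. Expected payoff against L: 5p + 0(1−p) = 5p; against R: (-1)p + 2(1−p) = −3p + 2.
Setting these equal: 5p = −3p + 2 ⇒ 8p = 2 ⇒ p = 1/4, and the value is (5)·(1/4) = 5/4.
For the keeper: with q = P(L), equating Near's and Far's payoffs gives 6q − 1 = −2q + 2 ⇒ q = 3/8.

5/8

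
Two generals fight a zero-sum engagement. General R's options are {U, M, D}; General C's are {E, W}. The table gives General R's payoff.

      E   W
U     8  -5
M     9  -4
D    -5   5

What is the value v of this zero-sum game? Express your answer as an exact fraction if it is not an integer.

25/23

Row minima: U → -5, M → -4, D → -5; maximin = -4.
Column maxima: E → 9, W → 5; minimax = 5.
-4 ≠ 5, so there is no saddle point; optimal play is mixed.
U is strictly dominated by M, so General R never plays it.
On the remaining 2×2 (M, D vs E, W):
Let General R play M with probability p. Expected payoff against E: 9p + (-5)(1−p) = 14p − 5; against W: (-4)p + 5(1−p) = −9p + 5.
Setting these equal: 14p − 5 = −9p + 5 ⇒ 23p = 10 ⇒ p = 10/23, and the value is (14)·(10/23) − 5 = 25/23.
For General C: with q = P(E), equating M's and D's payoffs gives 13q − 4 = −10q + 5 ⇒ q = 9/23.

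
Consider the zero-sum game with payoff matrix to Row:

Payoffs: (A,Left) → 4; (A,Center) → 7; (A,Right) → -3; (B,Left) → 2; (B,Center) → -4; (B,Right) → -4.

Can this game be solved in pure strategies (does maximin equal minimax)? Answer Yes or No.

Yes

Row minima: A → -3, B → -4; maximin = -3.
Column maxima: Left → 4, Center → 7, Right → -3; minimax = -3.
maximin = minimax = -3, so a saddle point exists.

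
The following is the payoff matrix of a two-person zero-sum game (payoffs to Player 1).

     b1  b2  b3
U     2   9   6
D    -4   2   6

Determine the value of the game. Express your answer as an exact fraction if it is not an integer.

2

Row minima: U → 2, D → -4; maximin = 2.
Column maxima: b1 → 2, b2 → 9, b3 → 6; minimax = 2.
Since maximin = minimax = 2, there is a saddle point and the value is 2.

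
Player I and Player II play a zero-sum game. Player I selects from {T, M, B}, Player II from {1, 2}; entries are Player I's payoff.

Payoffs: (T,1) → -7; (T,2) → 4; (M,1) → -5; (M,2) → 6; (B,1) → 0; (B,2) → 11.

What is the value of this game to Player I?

0

Row minima: T → -7, M → -5, B → 0; maximin = 0.
Column maxima: 1 → 0, 2 → 11; minimax = 0.
Since maximin = minimax = 0, there is a saddle point and the value is 0.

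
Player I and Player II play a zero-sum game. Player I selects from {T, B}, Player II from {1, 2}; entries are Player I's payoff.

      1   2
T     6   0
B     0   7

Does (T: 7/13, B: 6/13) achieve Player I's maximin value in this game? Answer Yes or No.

Yes

Against 1 this mix gives (7/13)·6 + (6/13)·0 = 42/13.
Against 2 this mix gives (7/13)·0 + (6/13)·7 = 42/13.
All of Player II's active replies (1, 2) yield 42/13, and no column does worse for Player I. The mix makes Player II indifferent and guarantees 42/13, so it is optimal.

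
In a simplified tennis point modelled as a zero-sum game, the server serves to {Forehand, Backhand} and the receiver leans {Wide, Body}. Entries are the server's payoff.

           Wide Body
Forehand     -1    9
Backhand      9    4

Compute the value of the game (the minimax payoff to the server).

Row minima: Forehand → -1, Backhand → 4; maximin = 4.
Column maxima: Wide → 9, Body → 9; minimax = 9.
4 ≠ 9, so there is no saddle point; optimal play is mixed.
Let the server play Forehand with probability p. Expected payoff against Wide: (-1)p + 9(1−p) = −10p + 9; against Body: 9p + 4(1−p) = 5p + 4.
Setting these equal: −10p + 9 = 5p + 4 ⇒ −15p = -5 ⇒ p = 1/3, and the value is (-10)·(1/3) + 9 = 17/3.
For the receiver: with q = P(Wide), equating Forehand's and Backhand's payoffs gives −10q + 9 = 5q + 4 ⇒ q = 1/3.

17/3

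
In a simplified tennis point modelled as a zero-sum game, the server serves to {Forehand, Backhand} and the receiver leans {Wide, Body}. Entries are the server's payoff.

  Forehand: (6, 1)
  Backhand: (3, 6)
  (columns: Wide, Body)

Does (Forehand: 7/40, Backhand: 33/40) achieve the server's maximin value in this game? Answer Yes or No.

No

Against Wide this mix gives (7/40)·6 + (33/40)·3 = 141/40.
Against Body this mix gives (7/40)·1 + (33/40)·6 = 41/8.
The receiver will play Wide, holding the server to 141/40. Shifting weight toward the row that does better against Wide would raise this floor (the equalizing mix achieves 33/8 against both Wide and Body), so the proposed strategy is not optimal.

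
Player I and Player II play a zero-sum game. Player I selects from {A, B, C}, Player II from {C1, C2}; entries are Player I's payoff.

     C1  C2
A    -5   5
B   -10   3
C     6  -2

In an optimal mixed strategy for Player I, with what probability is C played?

Row minima: A → -5, B → -10, C → -2; maximin = -2.
Column maxima: C1 → 6, C2 → 5; minimax = 5.
-2 ≠ 5, so there is no saddle point; optimal play is mixed.
B is strictly dominated by A, so Player I never plays it.
On the remaining 2×2 (A, C vs C1, C2):
Let Player I play A with probability p. Expected payoff against C1: (-5)p + 6(1−p) = −11p + 6; against C2: 5p + (-2)(1−p) = 7p − 2.
Setting these equal: −11p + 6 = 7p − 2 ⇒ −18p = -8 ⇒ p = 4/9, and the value is (-11)·(4/9) + 6 = 10/9.
For Player II: with q = P(C1), equating A's and C's payoffs gives −10q + 5 = 8q − 2 ⇒ q = 7/18.

5/9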